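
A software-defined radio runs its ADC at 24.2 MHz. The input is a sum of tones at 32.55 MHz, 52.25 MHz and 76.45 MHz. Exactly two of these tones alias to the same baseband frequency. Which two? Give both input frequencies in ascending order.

52.25 MHz, 76.45 MHz

fs/2 = 12.1 MHz.
32.55 MHz mod fs = 8.35 MHz.
8.35 MHz ≤ fs/2 = 12.1 MHz, appears at 8.35 MHz.
52.25 MHz mod fs = 3.85 MHz.
3.85 MHz ≤ fs/2 = 12.1 MHz, appears at 3.85 MHz.
76.45 MHz mod fs = 3.85 MHz.
3.85 MHz ≤ fs/2 = 12.1 MHz, appears at 3.85 MHz.
52.25 MHz and 76.45 MHz both map to 3.85 MHz.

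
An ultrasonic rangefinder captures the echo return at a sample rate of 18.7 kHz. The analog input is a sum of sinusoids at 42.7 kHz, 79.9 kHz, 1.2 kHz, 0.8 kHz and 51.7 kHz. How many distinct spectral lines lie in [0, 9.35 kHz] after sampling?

fs/2 = 9.35 kHz.
42.7 kHz mod fs = 5.3 kHz.
5.3 kHz ≤ fs/2 = 9.35 kHz, appears at 5.3 kHz.
79.9 kHz mod fs = 5.1 kHz.
5.1 kHz ≤ fs/2 = 9.35 kHz, appears at 5.1 kHz.
1.2 kHz ≤ fs/2 = 9.35 kHz, passes unchanged.
0.8 kHz ≤ fs/2 = 9.35 kHz, passes unchanged.
51.7 kHz mod fs = 14.3 kHz.
14.3 kHz > fs/2 = 9.35 kHz, folds to fs − 14.3 kHz = 4.4 kHz.
Distinct values: {0.8 kHz, 1.2 kHz, 4.4 kHz, 5.1 kHz, 5.3 kHz} → 5.

5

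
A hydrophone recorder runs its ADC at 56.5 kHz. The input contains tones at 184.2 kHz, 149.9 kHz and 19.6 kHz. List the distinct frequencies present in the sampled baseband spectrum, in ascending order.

fs/2 = 28.25 kHz.
184.2 kHz mod fs = 14.7 kHz.
14.7 kHz ≤ fs/2 = 28.25 kHz, appears at 14.7 kHz.
149.9 kHz mod fs = 36.9 kHz.
36.9 kHz > fs/2 = 28.25 kHz, folds to fs − 36.9 kHz = 19.6 kHz.
19.6 kHz ≤ fs/2 = 28.25 kHz, passes unchanged.
Distinct values: {14.7 kHz, 19.6 kHz}.

14.7 kHz, 19.6 kHz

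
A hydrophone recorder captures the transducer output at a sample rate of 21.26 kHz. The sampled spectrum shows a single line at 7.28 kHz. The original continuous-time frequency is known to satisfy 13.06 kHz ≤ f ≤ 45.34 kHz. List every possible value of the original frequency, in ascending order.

Frequencies that alias to 7.28 kHz are k·fs ± 7.28 kHz for integer k ≥ 0.
k=0: 7.28 kHz.
k=1: 13.98 kHz, 28.54 kHz.
k=2: 35.24 kHz, 49.8 kHz.
k=3: 56.5 kHz, 71.06 kHz.
Within [13.06 kHz, 45.34 kHz]: 13.98 kHz, 28.54 kHz, 35.24 kHz.

13.98 kHz, 28.54 kHz, 35.24 kHz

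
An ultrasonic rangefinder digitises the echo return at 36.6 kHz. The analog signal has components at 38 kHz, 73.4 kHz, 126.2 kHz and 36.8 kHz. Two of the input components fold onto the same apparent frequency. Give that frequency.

fs/2 = 18.3 kHz.
38 kHz mod fs = 1.4 kHz.
1.4 kHz ≤ fs/2 = 18.3 kHz, appears at 1.4 kHz.
73.4 kHz mod fs = 0.2 kHz.
0.2 kHz ≤ fs/2 = 18.3 kHz, appears at 0.2 kHz.
126.2 kHz mod fs = 16.4 kHz.
16.4 kHz ≤ fs/2 = 18.3 kHz, appears at 16.4 kHz.
36.8 kHz mod fs = 0.2 kHz.
0.2 kHz ≤ fs/2 = 18.3 kHz, appears at 0.2 kHz.
36.8 kHz and 73.4 kHz both map to 0.2 kHz.

0.2 kHz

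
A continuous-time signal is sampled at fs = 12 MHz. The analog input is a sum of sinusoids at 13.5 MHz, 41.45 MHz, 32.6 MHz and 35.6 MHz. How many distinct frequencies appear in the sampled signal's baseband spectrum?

fs/2 = 6 MHz.
13.5 MHz mod fs = 1.5 MHz.
1.5 MHz ≤ fs/2 = 6 MHz, appears at 1.5 MHz.
41.45 MHz mod fs = 5.45 MHz.
5.45 MHz ≤ fs/2 = 6 MHz, appears at 5.45 MHz.
32.6 MHz mod fs = 8.6 MHz.
8.6 MHz > fs/2 = 6 MHz, folds to fs − 8.6 MHz = 3.4 MHz.
35.6 MHz mod fs = 11.6 MHz.
11.6 MHz > fs/2 = 6 MHz, folds to fs − 11.6 MHz = 0.4 MHz.
Distinct values: {0.4 MHz, 1.5 MHz, 3.4 MHz, 5.45 MHz} → 4.

4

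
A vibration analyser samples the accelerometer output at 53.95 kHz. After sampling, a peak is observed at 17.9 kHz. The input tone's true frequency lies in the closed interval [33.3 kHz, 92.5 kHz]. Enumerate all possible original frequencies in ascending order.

Frequencies that alias to 17.9 kHz are k·fs ± 17.9 kHz for integer k ≥ 0.
k=0: 17.9 kHz.
k=1: 36.05 kHz, 71.85 kHz.
k=2: 90 kHz, 125.8 kHz.
k=3: 143.95 kHz, 179.75 kHz.
Within [33.3 kHz, 92.5 kHz]: 36.05 kHz, 71.85 kHz, 90 kHz.

36.05 kHz, 71.85 kHz, 90 kHz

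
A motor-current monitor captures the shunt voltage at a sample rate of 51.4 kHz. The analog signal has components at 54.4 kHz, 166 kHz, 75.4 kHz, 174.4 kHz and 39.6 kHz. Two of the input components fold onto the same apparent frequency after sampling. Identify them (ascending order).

fs/2 = 25.7 kHz.
54.4 kHz mod fs = 3 kHz.
3 kHz ≤ fs/2 = 25.7 kHz, appears at 3 kHz.
166 kHz mod fs = 11.8 kHz.
11.8 kHz ≤ fs/2 = 25.7 kHz, appears at 11.8 kHz.
75.4 kHz mod fs = 24 kHz.
24 kHz ≤ fs/2 = 25.7 kHz, appears at 24 kHz.
174.4 kHz mod fs = 20.2 kHz.
20.2 kHz ≤ fs/2 = 25.7 kHz, appears at 20.2 kHz.
39.6 kHz > fs/2 = 25.7 kHz, folds to fs − 39.6 kHz = 11.8 kHz.
39.6 kHz and 166 kHz both map to 11.8 kHz.

39.6 kHz, 166 kHz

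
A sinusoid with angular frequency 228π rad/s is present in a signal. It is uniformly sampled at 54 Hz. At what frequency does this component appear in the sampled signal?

6 Hz

ω = 228π rad/s → f = ω/(2π) = 114 Hz.
114 Hz mod fs = 6 Hz.
6 Hz ≤ fs/2 = 27 Hz, appears at 6 Hz.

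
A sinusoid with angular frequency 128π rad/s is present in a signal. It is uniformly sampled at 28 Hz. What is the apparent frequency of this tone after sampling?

8 Hz

ω = 128π rad/s → f = ω/(2π) = 64 Hz.
64 Hz mod fs = 8 Hz.
8 Hz ≤ fs/2 = 14 Hz, appears at 8 Hz.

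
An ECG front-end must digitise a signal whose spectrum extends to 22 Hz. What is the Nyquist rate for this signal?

Nyquist rate = 2 × 22 Hz = 44 Hz.

44 Hz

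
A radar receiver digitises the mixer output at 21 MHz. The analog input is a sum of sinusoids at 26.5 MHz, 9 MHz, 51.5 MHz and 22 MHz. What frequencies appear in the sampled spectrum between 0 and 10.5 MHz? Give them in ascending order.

1 MHz, 5.5 MHz, 9 MHz, 9.5 MHz

fs/2 = 10.5 MHz.
26.5 MHz mod fs = 5.5 MHz.
5.5 MHz ≤ fs/2 = 10.5 MHz, appears at 5.5 MHz.
9 MHz ≤ fs/2 = 10.5 MHz, passes unchanged.
51.5 MHz mod fs = 9.5 MHz.
9.5 MHz ≤ fs/2 = 10.5 MHz, appears at 9.5 MHz.
22 MHz mod fs = 1 MHz.
1 MHz ≤ fs/2 = 10.5 MHz, appears at 1 MHz.
Distinct values: {1 MHz, 5.5 MHz, 9 MHz, 9.5 MHz}.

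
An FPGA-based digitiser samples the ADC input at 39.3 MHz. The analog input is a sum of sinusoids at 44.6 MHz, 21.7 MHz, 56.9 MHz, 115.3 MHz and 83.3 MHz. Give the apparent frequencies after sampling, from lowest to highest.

2.6 MHz, 4.7 MHz, 5.3 MHz, 17.6 MHz

fs/2 = 19.65 MHz.
44.6 MHz mod fs = 5.3 MHz.
5.3 MHz ≤ fs/2 = 19.65 MHz, appears at 5.3 MHz.
21.7 MHz > fs/2 = 19.65 MHz, folds to fs − 21.7 MHz = 17.6 MHz.
56.9 MHz mod fs = 17.6 MHz.
17.6 MHz ≤ fs/2 = 19.65 MHz, appears at 17.6 MHz.
115.3 MHz mod fs = 36.7 MHz.
36.7 MHz > fs/2 = 19.65 MHz, folds to fs − 36.7 MHz = 2.6 MHz.
83.3 MHz mod fs = 4.7 MHz.
4.7 MHz ≤ fs/2 = 19.65 MHz, appears at 4.7 MHz.
Distinct values: {2.6 MHz, 4.7 MHz, 5.3 MHz, 17.6 MHz}.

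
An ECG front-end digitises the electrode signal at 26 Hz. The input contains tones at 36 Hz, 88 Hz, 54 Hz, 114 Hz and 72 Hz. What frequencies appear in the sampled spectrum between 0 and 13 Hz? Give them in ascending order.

fs/2 = 13 Hz.
36 Hz mod fs = 10 Hz.
10 Hz ≤ fs/2 = 13 Hz, appears at 10 Hz.
88 Hz mod fs = 10 Hz.
10 Hz ≤ fs/2 = 13 Hz, appears at 10 Hz.
54 Hz mod fs = 2 Hz.
2 Hz ≤ fs/2 = 13 Hz, appears at 2 Hz.
114 Hz mod fs = 10 Hz.
10 Hz ≤ fs/2 = 13 Hz, appears at 10 Hz.
72 Hz mod fs = 20 Hz.
20 Hz > fs/2 = 13 Hz, folds to fs − 20 Hz = 6 Hz.
Distinct values: {2 Hz, 6 Hz, 10 Hz}.

2 Hz, 6 Hz, 10 Hz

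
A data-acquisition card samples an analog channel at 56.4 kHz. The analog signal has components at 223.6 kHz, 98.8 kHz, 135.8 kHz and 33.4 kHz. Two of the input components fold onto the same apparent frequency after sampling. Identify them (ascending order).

fs/2 = 28.2 kHz.
223.6 kHz mod fs = 54.4 kHz.
54.4 kHz > fs/2 = 28.2 kHz, folds to fs − 54.4 kHz = 2 kHz.
98.8 kHz mod fs = 42.4 kHz.
42.4 kHz > fs/2 = 28.2 kHz, folds to fs − 42.4 kHz = 14 kHz.
135.8 kHz mod fs = 23 kHz.
23 kHz ≤ fs/2 = 28.2 kHz, appears at 23 kHz.
33.4 kHz > fs/2 = 28.2 kHz, folds to fs − 33.4 kHz = 23 kHz.
33.4 kHz and 135.8 kHz both map to 23 kHz.

33.4 kHz, 135.8 kHz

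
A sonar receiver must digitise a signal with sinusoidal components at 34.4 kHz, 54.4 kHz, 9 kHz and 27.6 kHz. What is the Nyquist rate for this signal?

108.8 kHz

Highest-frequency component: 54.4 kHz.
Nyquist rate = 2 × 54.4 kHz = 108.8 kHz.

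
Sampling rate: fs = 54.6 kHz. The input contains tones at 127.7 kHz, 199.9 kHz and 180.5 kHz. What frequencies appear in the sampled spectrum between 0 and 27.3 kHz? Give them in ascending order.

fs/2 = 27.3 kHz.
127.7 kHz mod fs = 18.5 kHz.
18.5 kHz ≤ fs/2 = 27.3 kHz, appears at 18.5 kHz.
199.9 kHz mod fs = 36.1 kHz.
36.1 kHz > fs/2 = 27.3 kHz, folds to fs − 36.1 kHz = 18.5 kHz.
180.5 kHz mod fs = 16.7 kHz.
16.7 kHz ≤ fs/2 = 27.3 kHz, appears at 16.7 kHz.
Distinct values: {16.7 kHz, 18.5 kHz}.

16.7 kHz, 18.5 kHz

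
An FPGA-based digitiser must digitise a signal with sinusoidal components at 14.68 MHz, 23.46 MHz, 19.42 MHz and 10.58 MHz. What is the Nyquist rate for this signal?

Highest-frequency component: 23.46 MHz.
Nyquist rate = 2 × 23.46 MHz = 46.92 MHz.

46.92 MHz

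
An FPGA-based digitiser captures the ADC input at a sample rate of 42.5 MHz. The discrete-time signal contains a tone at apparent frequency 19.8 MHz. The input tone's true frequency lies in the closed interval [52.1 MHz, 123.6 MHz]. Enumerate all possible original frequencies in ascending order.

Frequencies that alias to 19.8 MHz are k·fs ± 19.8 MHz for integer k ≥ 0.
k=0: 19.8 MHz.
k=1: 22.7 MHz, 62.3 MHz.
k=2: 65.2 MHz, 104.8 MHz.
k=3: 107.7 MHz, 147.3 MHz.
k=4: 150.2 MHz, 189.8 MHz.
Within [52.1 MHz, 123.6 MHz]: 62.3 MHz, 65.2 MHz, 104.8 MHz, 107.7 MHz.

62.3 MHz, 65.2 MHz, 104.8 MHz, 107.7 MHz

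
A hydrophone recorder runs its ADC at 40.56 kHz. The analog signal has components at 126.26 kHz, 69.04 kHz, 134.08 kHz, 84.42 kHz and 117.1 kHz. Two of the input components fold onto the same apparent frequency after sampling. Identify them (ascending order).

117.1 kHz, 126.26 kHz

fs/2 = 20.28 kHz.
126.26 kHz mod fs = 4.58 kHz.
4.58 kHz ≤ fs/2 = 20.28 kHz, appears at 4.58 kHz.
69.04 kHz mod fs = 28.48 kHz.
28.48 kHz > fs/2 = 20.28 kHz, folds to fs − 28.48 kHz = 12.08 kHz.
134.08 kHz mod fs = 12.4 kHz.
12.4 kHz ≤ fs/2 = 20.28 kHz, appears at 12.4 kHz.
84.42 kHz mod fs = 3.3 kHz.
3.3 kHz ≤ fs/2 = 20.28 kHz, appears at 3.3 kHz.
117.1 kHz mod fs = 35.98 kHz.
35.98 kHz > fs/2 = 20.28 kHz, folds to fs − 35.98 kHz = 4.58 kHz.
117.1 kHz and 126.26 kHz both map to 4.58 kHz.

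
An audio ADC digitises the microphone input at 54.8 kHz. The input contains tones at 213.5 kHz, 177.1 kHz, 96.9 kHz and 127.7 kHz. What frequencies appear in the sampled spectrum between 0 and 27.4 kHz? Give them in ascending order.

fs/2 = 27.4 kHz.
213.5 kHz mod fs = 49.1 kHz.
49.1 kHz > fs/2 = 27.4 kHz, folds to fs − 49.1 kHz = 5.7 kHz.
177.1 kHz mod fs = 12.7 kHz.
12.7 kHz ≤ fs/2 = 27.4 kHz, appears at 12.7 kHz.
96.9 kHz mod fs = 42.1 kHz.
42.1 kHz > fs/2 = 27.4 kHz, folds to fs − 42.1 kHz = 12.7 kHz.
127.7 kHz mod fs = 18.1 kHz.
18.1 kHz ≤ fs/2 = 27.4 kHz, appears at 18.1 kHz.
Distinct values: {5.7 kHz, 12.7 kHz, 18.1 kHz}.

5.7 kHz, 12.7 kHz, 18.1 kHz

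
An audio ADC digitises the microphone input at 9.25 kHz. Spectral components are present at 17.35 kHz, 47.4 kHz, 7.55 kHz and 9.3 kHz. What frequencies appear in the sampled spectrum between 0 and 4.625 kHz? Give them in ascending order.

fs/2 = 4.625 kHz.
17.35 kHz mod fs = 8.1 kHz.
8.1 kHz > fs/2 = 4.625 kHz, folds to fs − 8.1 kHz = 1.15 kHz.
47.4 kHz mod fs = 1.15 kHz.
1.15 kHz ≤ fs/2 = 4.625 kHz, appears at 1.15 kHz.
7.55 kHz > fs/2 = 4.625 kHz, folds to fs − 7.55 kHz = 1.7 kHz.
9.3 kHz mod fs = 0.05 kHz.
0.05 kHz ≤ fs/2 = 4.625 kHz, appears at 0.05 kHz.
Distinct values: {0.05 kHz, 1.15 kHz, 1.7 kHz}.

0.05 kHz, 1.15 kHz, 1.7 kHz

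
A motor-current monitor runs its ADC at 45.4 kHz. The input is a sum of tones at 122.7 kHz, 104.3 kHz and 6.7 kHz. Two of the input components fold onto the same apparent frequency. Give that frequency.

fs/2 = 22.7 kHz.
122.7 kHz mod fs = 31.9 kHz.
31.9 kHz > fs/2 = 22.7 kHz, folds to fs − 31.9 kHz = 13.5 kHz.
104.3 kHz mod fs = 13.5 kHz.
13.5 kHz ≤ fs/2 = 22.7 kHz, appears at 13.5 kHz.
6.7 kHz ≤ fs/2 = 22.7 kHz, passes unchanged.
104.3 kHz and 122.7 kHz both map to 13.5 kHz.

13.5 kHz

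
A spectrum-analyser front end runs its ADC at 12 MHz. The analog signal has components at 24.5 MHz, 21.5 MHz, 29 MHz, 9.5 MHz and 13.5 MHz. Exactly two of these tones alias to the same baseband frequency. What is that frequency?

2.5 MHz

fs/2 = 6 MHz.
24.5 MHz mod fs = 0.5 MHz.
0.5 MHz ≤ fs/2 = 6 MHz, appears at 0.5 MHz.
21.5 MHz mod fs = 9.5 MHz.
9.5 MHz > fs/2 = 6 MHz, folds to fs − 9.5 MHz = 2.5 MHz.
29 MHz mod fs = 5 MHz.
5 MHz ≤ fs/2 = 6 MHz, appears at 5 MHz.
9.5 MHz > fs/2 = 6 MHz, folds to fs − 9.5 MHz = 2.5 MHz.
13.5 MHz mod fs = 1.5 MHz.
1.5 MHz ≤ fs/2 = 6 MHz, appears at 1.5 MHz.
9.5 MHz and 21.5 MHz both map to 2.5 MHz.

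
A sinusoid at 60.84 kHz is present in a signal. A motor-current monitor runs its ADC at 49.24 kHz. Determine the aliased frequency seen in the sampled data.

60.84 kHz mod fs = 11.6 kHz.
11.6 kHz ≤ fs/2 = 24.62 kHz, appears at 11.6 kHz.

11.6 kHz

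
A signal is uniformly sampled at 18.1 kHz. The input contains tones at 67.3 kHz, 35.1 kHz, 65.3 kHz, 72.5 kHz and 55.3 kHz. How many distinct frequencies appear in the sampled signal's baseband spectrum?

5

fs/2 = 9.05 kHz.
67.3 kHz mod fs = 13 kHz.
13 kHz > fs/2 = 9.05 kHz, folds to fs − 13 kHz = 5.1 kHz.
35.1 kHz mod fs = 17 kHz.
17 kHz > fs/2 = 9.05 kHz, folds to fs − 17 kHz = 1.1 kHz.
65.3 kHz mod fs = 11 kHz.
11 kHz > fs/2 = 9.05 kHz, folds to fs − 11 kHz = 7.1 kHz.
72.5 kHz mod fs = 0.1 kHz.
0.1 kHz ≤ fs/2 = 9.05 kHz, appears at 0.1 kHz.
55.3 kHz mod fs = 1 kHz.
1 kHz ≤ fs/2 = 9.05 kHz, appears at 1 kHz.
Distinct values: {0.1 kHz, 1 kHz, 1.1 kHz, 5.1 kHz, 7.1 kHz} → 5.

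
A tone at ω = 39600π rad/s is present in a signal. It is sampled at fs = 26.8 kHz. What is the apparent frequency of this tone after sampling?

7 kHz

ω = 39600π rad/s → f = ω/(2π) = 19800 Hz = 19.8 kHz.
19.8 kHz > fs/2 = 13.4 kHz, folds to fs − 19.8 kHz = 7 kHz.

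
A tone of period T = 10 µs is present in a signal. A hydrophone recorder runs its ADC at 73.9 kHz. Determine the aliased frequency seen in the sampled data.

T = 10 µs → f = 1/T = 100 kHz.
100 kHz mod fs = 26.1 kHz.
26.1 kHz ≤ fs/2 = 36.95 kHz, appears at 26.1 kHz.

26.1 kHz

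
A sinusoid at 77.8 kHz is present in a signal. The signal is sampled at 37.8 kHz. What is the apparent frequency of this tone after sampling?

2.2 kHz

77.8 kHz mod fs = 2.2 kHz.
2.2 kHz ≤ fs/2 = 18.9 kHz, appears at 2.2 kHz.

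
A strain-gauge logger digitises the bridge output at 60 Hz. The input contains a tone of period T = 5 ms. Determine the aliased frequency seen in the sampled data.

20 Hz

T = 5 ms → f = 1/T = 200 Hz.
200 Hz mod fs = 20 Hz.
20 Hz ≤ fs/2 = 30 Hz, appears at 20 Hz.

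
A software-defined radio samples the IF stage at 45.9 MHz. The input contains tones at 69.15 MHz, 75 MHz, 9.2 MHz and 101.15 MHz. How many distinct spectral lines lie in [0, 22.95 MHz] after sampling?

4

fs/2 = 22.95 MHz.
69.15 MHz mod fs = 23.25 MHz.
23.25 MHz > fs/2 = 22.95 MHz, folds to fs − 23.25 MHz = 22.65 MHz.
75 MHz mod fs = 29.1 MHz.
29.1 MHz > fs/2 = 22.95 MHz, folds to fs − 29.1 MHz = 16.8 MHz.
9.2 MHz ≤ fs/2 = 22.95 MHz, passes unchanged.
101.15 MHz mod fs = 9.35 MHz.
9.35 MHz ≤ fs/2 = 22.95 MHz, appears at 9.35 MHz.
Distinct values: {9.2 MHz, 9.35 MHz, 16.8 MHz, 22.65 MHz} → 4.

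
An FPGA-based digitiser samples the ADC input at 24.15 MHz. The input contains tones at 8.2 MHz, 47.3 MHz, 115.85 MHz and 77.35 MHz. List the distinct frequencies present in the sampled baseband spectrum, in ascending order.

1 MHz, 4.9 MHz, 8.2 MHz

fs/2 = 12.075 MHz.
8.2 MHz ≤ fs/2 = 12.075 MHz, passes unchanged.
47.3 MHz mod fs = 23.15 MHz.
23.15 MHz > fs/2 = 12.075 MHz, folds to fs − 23.15 MHz = 1 MHz.
115.85 MHz mod fs = 19.25 MHz.
19.25 MHz > fs/2 = 12.075 MHz, folds to fs − 19.25 MHz = 4.9 MHz.
77.35 MHz mod fs = 4.9 MHz.
4.9 MHz ≤ fs/2 = 12.075 MHz, appears at 4.9 MHz.
Distinct values: {1 MHz, 4.9 MHz, 8.2 MHz}.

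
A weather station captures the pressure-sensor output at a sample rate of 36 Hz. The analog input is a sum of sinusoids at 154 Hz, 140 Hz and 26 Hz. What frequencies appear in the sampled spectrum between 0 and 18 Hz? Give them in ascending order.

fs/2 = 18 Hz.
154 Hz mod fs = 10 Hz.
10 Hz ≤ fs/2 = 18 Hz, appears at 10 Hz.
140 Hz mod fs = 32 Hz.
32 Hz > fs/2 = 18 Hz, folds to fs − 32 Hz = 4 Hz.
26 Hz > fs/2 = 18 Hz, folds to fs − 26 Hz = 10 Hz.
Distinct values: {4 Hz, 10 Hz}.

4 Hz, 10 Hz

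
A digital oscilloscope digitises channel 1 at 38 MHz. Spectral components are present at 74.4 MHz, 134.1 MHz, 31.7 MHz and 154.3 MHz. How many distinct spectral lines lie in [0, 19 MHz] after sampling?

fs/2 = 19 MHz.
74.4 MHz mod fs = 36.4 MHz.
36.4 MHz > fs/2 = 19 MHz, folds to fs − 36.4 MHz = 1.6 MHz.
134.1 MHz mod fs = 20.1 MHz.
20.1 MHz > fs/2 = 19 MHz, folds to fs − 20.1 MHz = 17.9 MHz.
31.7 MHz > fs/2 = 19 MHz, folds to fs − 31.7 MHz = 6.3 MHz.
154.3 MHz mod fs = 2.3 MHz.
2.3 MHz ≤ fs/2 = 19 MHz, appears at 2.3 MHz.
Distinct values: {1.6 MHz, 2.3 MHz, 6.3 MHz, 17.9 MHz} → 4.

4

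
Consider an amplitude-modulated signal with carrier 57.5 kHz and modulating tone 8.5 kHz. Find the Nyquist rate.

AM sidebands sit at fc ± fm = 49 kHz and 66 kHz.
Highest-frequency component: 66 kHz.
Nyquist rate = 2 × 66 kHz = 132 kHz.

132 kHz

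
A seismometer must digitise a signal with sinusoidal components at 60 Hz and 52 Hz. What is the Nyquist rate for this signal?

Highest-frequency component: 60 Hz.
Nyquist rate = 2 × 60 Hz = 120 Hz.

120 Hz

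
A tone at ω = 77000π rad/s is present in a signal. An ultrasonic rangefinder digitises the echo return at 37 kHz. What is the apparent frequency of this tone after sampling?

ω = 77000π rad/s → f = ω/(2π) = 38500 Hz = 38.5 kHz.
38.5 kHz mod fs = 1.5 kHz.
1.5 kHz ≤ fs/2 = 18.5 kHz, appears at 1.5 kHz.

1.5 kHz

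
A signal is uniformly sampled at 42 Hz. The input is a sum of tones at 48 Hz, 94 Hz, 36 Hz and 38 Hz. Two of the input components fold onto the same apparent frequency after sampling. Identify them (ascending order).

36 Hz, 48 Hz

fs/2 = 21 Hz.
48 Hz mod fs = 6 Hz.
6 Hz ≤ fs/2 = 21 Hz, appears at 6 Hz.
94 Hz mod fs = 10 Hz.
10 Hz ≤ fs/2 = 21 Hz, appears at 10 Hz.
36 Hz > fs/2 = 21 Hz, folds to fs − 36 Hz = 6 Hz.
38 Hz > fs/2 = 21 Hz, folds to fs − 38 Hz = 4 Hz.
36 Hz and 48 Hz both map to 6 Hz.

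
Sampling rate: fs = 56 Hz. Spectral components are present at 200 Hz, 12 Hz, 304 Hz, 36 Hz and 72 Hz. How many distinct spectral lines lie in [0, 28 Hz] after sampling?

4

fs/2 = 28 Hz.
200 Hz mod fs = 32 Hz.
32 Hz > fs/2 = 28 Hz, folds to fs − 32 Hz = 24 Hz.
12 Hz ≤ fs/2 = 28 Hz, passes unchanged.
304 Hz mod fs = 24 Hz.
24 Hz ≤ fs/2 = 28 Hz, appears at 24 Hz.
36 Hz > fs/2 = 28 Hz, folds to fs − 36 Hz = 20 Hz.
72 Hz mod fs = 16 Hz.
16 Hz ≤ fs/2 = 28 Hz, appears at 16 Hz.
Distinct values: {12 Hz, 16 Hz, 20 Hz, 24 Hz} → 4.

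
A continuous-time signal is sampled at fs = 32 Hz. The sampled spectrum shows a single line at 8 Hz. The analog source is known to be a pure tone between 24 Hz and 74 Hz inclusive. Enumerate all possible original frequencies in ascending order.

Frequencies that alias to 8 Hz are k·fs ± 8 Hz for integer k ≥ 0.
k=0: 8 Hz.
k=1: 24 Hz, 40 Hz.
k=2: 56 Hz, 72 Hz.
k=3: 88 Hz, 104 Hz.
Within [24 Hz, 74 Hz]: 24 Hz, 40 Hz, 56 Hz, 72 Hz.

24 Hz, 40 Hz, 56 Hz, 72 Hz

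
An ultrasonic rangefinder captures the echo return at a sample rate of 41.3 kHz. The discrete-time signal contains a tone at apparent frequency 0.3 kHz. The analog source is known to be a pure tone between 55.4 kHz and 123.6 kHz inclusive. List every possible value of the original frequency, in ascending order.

82.3 kHz, 82.9 kHz, 123.6 kHz

Frequencies that alias to 0.3 kHz are k·fs ± 0.3 kHz for integer k ≥ 0.
k=0: 0.3 kHz.
k=1: 41 kHz, 41.6 kHz.
k=2: 82.3 kHz, 82.9 kHz.
k=3: 123.6 kHz, 124.2 kHz.
k=4: 164.9 kHz, 165.5 kHz.
Within [55.4 kHz, 123.6 kHz]: 82.3 kHz, 82.9 kHz, 123.6 kHz.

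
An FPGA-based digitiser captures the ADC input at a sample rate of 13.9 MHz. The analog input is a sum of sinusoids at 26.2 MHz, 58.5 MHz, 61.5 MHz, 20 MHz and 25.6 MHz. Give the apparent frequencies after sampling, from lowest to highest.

1.6 MHz, 2.2 MHz, 2.9 MHz, 5.9 MHz, 6.1 MHz

fs/2 = 6.95 MHz.
26.2 MHz mod fs = 12.3 MHz.
12.3 MHz > fs/2 = 6.95 MHz, folds to fs − 12.3 MHz = 1.6 MHz.
58.5 MHz mod fs = 2.9 MHz.
2.9 MHz ≤ fs/2 = 6.95 MHz, appears at 2.9 MHz.
61.5 MHz mod fs = 5.9 MHz.
5.9 MHz ≤ fs/2 = 6.95 MHz, appears at 5.9 MHz.
20 MHz mod fs = 6.1 MHz.
6.1 MHz ≤ fs/2 = 6.95 MHz, appears at 6.1 MHz.
25.6 MHz mod fs = 11.7 MHz.
11.7 MHz > fs/2 = 6.95 MHz, folds to fs − 11.7 MHz = 2.2 MHz.
Distinct values: {1.6 MHz, 2.2 MHz, 2.9 MHz, 5.9 MHz, 6.1 MHz}.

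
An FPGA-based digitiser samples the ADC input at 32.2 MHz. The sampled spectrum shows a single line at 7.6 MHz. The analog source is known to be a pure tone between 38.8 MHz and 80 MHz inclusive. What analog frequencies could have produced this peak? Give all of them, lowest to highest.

Frequencies that alias to 7.6 MHz are k·fs ± 7.6 MHz for integer k ≥ 0.
k=0: 7.6 MHz.
k=1: 24.6 MHz, 39.8 MHz.
k=2: 56.8 MHz, 72 MHz.
k=3: 89 MHz, 104.2 MHz.
Within [38.8 MHz, 80 MHz]: 39.8 MHz, 56.8 MHz, 72 MHz.

39.8 MHz, 56.8 MHz, 72 MHz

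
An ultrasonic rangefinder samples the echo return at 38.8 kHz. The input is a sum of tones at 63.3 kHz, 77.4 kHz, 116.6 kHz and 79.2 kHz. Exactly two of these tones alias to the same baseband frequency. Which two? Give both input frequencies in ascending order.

77.4 kHz, 116.6 kHz

fs/2 = 19.4 kHz.
63.3 kHz mod fs = 24.5 kHz.
24.5 kHz > fs/2 = 19.4 kHz, folds to fs − 24.5 kHz = 14.3 kHz.
77.4 kHz mod fs = 38.6 kHz.
38.6 kHz > fs/2 = 19.4 kHz, folds to fs − 38.6 kHz = 0.2 kHz.
116.6 kHz mod fs = 0.2 kHz.
0.2 kHz ≤ fs/2 = 19.4 kHz, appears at 0.2 kHz.
79.2 kHz mod fs = 1.6 kHz.
1.6 kHz ≤ fs/2 = 19.4 kHz, appears at 1.6 kHz.
77.4 kHz and 116.6 kHz both map to 0.2 kHz.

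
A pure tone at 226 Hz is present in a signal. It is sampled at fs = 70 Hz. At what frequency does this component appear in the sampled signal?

226 Hz mod fs = 16 Hz.
16 Hz ≤ fs/2 = 35 Hz, appears at 16 Hz.

16 Hz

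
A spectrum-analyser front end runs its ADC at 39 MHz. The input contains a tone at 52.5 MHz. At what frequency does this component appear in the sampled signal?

13.5 MHz

52.5 MHz mod fs = 13.5 MHz.
13.5 MHz ≤ fs/2 = 19.5 MHz, appears at 13.5 MHz.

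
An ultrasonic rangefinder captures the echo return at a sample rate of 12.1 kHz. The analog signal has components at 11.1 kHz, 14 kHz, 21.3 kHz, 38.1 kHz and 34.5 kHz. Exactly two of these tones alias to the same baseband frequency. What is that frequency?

1.8 kHz

fs/2 = 6.05 kHz.
11.1 kHz > fs/2 = 6.05 kHz, folds to fs − 11.1 kHz = 1 kHz.
14 kHz mod fs = 1.9 kHz.
1.9 kHz ≤ fs/2 = 6.05 kHz, appears at 1.9 kHz.
21.3 kHz mod fs = 9.2 kHz.
9.2 kHz > fs/2 = 6.05 kHz, folds to fs − 9.2 kHz = 2.9 kHz.
38.1 kHz mod fs = 1.8 kHz.
1.8 kHz ≤ fs/2 = 6.05 kHz, appears at 1.8 kHz.
34.5 kHz mod fs = 10.3 kHz.
10.3 kHz > fs/2 = 6.05 kHz, folds to fs − 10.3 kHz = 1.8 kHz.
34.5 kHz and 38.1 kHz both map to 1.8 kHz.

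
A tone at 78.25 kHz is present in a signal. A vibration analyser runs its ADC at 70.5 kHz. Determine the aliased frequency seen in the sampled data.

78.25 kHz mod fs = 7.75 kHz.
7.75 kHz ≤ fs/2 = 35.25 kHz, appears at 7.75 kHz.

7.75 kHz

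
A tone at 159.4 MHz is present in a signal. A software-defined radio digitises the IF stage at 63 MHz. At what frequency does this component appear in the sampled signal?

159.4 MHz mod fs = 33.4 MHz.
33.4 MHz > fs/2 = 31.5 MHz, folds to fs − 33.4 MHz = 29.6 MHz.

29.6 MHz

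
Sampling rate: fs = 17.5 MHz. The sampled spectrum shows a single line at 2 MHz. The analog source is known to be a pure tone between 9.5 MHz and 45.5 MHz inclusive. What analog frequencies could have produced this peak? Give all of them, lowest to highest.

15.5 MHz, 19.5 MHz, 33 MHz, 37 MHz

Frequencies that alias to 2 MHz are k·fs ± 2 MHz for integer k ≥ 0.
k=0: 2 MHz.
k=1: 15.5 MHz, 19.5 MHz.
k=2: 33 MHz, 37 MHz.
k=3: 50.5 MHz, 54.5 MHz.
Within [9.5 MHz, 45.5 MHz]: 15.5 MHz, 19.5 MHz, 33 MHz, 37 MHz.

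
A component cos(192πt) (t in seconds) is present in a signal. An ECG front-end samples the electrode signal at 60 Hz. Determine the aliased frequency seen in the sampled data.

ω = 192π rad/s → f = ω/(2π) = 96 Hz.
96 Hz mod fs = 36 Hz.
36 Hz > fs/2 = 30 Hz, folds to fs − 36 Hz = 24 Hz.

24 Hz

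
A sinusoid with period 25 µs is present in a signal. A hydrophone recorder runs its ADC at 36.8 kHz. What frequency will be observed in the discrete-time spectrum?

T = 25 µs → f = 1/T = 40 kHz.
40 kHz mod fs = 3.2 kHz.
3.2 kHz ≤ fs/2 = 18.4 kHz, appears at 3.2 kHz.

3.2 kHz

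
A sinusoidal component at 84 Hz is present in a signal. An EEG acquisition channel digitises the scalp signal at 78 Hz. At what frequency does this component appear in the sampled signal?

6 Hz

84 Hz mod fs = 6 Hz.
6 Hz ≤ fs/2 = 39 Hz, appears at 6 Hz.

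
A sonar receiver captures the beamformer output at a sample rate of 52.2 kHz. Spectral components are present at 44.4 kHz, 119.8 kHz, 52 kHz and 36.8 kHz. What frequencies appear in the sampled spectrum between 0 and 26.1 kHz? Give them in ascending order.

0.2 kHz, 7.8 kHz, 15.4 kHz

fs/2 = 26.1 kHz.
44.4 kHz > fs/2 = 26.1 kHz, folds to fs − 44.4 kHz = 7.8 kHz.
119.8 kHz mod fs = 15.4 kHz.
15.4 kHz ≤ fs/2 = 26.1 kHz, appears at 15.4 kHz.
52 kHz > fs/2 = 26.1 kHz, folds to fs − 52 kHz = 0.2 kHz.
36.8 kHz > fs/2 = 26.1 kHz, folds to fs − 36.8 kHz = 15.4 kHz.
Distinct values: {0.2 kHz, 7.8 kHz, 15.4 kHz}.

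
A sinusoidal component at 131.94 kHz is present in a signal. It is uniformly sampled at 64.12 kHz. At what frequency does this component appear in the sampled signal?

131.94 kHz mod fs = 3.7 kHz.
3.7 kHz ≤ fs/2 = 32.06 kHz, appears at 3.7 kHz.

3.7 kHz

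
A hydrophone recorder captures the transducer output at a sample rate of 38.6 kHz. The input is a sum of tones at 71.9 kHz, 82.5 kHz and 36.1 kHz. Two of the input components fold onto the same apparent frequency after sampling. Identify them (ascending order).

71.9 kHz, 82.5 kHz

fs/2 = 19.3 kHz.
71.9 kHz mod fs = 33.3 kHz.
33.3 kHz > fs/2 = 19.3 kHz, folds to fs − 33.3 kHz = 5.3 kHz.
82.5 kHz mod fs = 5.3 kHz.
5.3 kHz ≤ fs/2 = 19.3 kHz, appears at 5.3 kHz.
36.1 kHz > fs/2 = 19.3 kHz, folds to fs − 36.1 kHz = 2.5 kHz.
71.9 kHz and 82.5 kHz both map to 5.3 kHz.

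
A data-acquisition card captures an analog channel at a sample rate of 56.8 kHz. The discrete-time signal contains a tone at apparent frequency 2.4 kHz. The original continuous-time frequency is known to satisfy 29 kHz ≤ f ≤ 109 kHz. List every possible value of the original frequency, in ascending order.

54.4 kHz, 59.2 kHz

Frequencies that alias to 2.4 kHz are k·fs ± 2.4 kHz for integer k ≥ 0.
k=0: 2.4 kHz.
k=1: 54.4 kHz, 59.2 kHz.
k=2: 111.2 kHz, 116 kHz.
Within [29 kHz, 109 kHz]: 54.4 kHz, 59.2 kHz.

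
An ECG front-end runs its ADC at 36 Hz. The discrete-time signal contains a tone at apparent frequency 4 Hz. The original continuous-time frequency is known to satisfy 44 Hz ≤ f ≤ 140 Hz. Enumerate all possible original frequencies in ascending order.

68 Hz, 76 Hz, 104 Hz, 112 Hz, 140 Hz

Frequencies that alias to 4 Hz are k·fs ± 4 Hz for integer k ≥ 0.
k=0: 4 Hz.
k=1: 32 Hz, 40 Hz.
k=2: 68 Hz, 76 Hz.
k=3: 104 Hz, 112 Hz.
k=4: 140 Hz, 148 Hz.
k=5: 176 Hz, 184 Hz.
Within [44 Hz, 140 Hz]: 68 Hz, 76 Hz, 104 Hz, 112 Hz, 140 Hz.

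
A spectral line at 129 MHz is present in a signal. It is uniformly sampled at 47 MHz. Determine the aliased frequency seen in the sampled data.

129 MHz mod fs = 35 MHz.
35 MHz > fs/2 = 23.5 MHz, folds to fs − 35 MHz = 12 MHz.

12 MHz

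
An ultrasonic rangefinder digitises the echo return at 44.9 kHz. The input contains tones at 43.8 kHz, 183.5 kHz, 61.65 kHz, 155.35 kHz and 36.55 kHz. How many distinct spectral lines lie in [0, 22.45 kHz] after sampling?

fs/2 = 22.45 kHz.
43.8 kHz > fs/2 = 22.45 kHz, folds to fs − 43.8 kHz = 1.1 kHz.
183.5 kHz mod fs = 3.9 kHz.
3.9 kHz ≤ fs/2 = 22.45 kHz, appears at 3.9 kHz.
61.65 kHz mod fs = 16.75 kHz.
16.75 kHz ≤ fs/2 = 22.45 kHz, appears at 16.75 kHz.
155.35 kHz mod fs = 20.65 kHz.
20.65 kHz ≤ fs/2 = 22.45 kHz, appears at 20.65 kHz.
36.55 kHz > fs/2 = 22.45 kHz, folds to fs − 36.55 kHz = 8.35 kHz.
Distinct values: {1.1 kHz, 3.9 kHz, 8.35 kHz, 16.75 kHz, 20.65 kHz} → 5.

5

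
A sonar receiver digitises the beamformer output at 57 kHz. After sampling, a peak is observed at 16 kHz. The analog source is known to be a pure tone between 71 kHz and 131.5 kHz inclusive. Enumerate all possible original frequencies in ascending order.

Frequencies that alias to 16 kHz are k·fs ± 16 kHz for integer k ≥ 0.
k=0: 16 kHz.
k=1: 41 kHz, 73 kHz.
k=2: 98 kHz, 130 kHz.
k=3: 155 kHz, 187 kHz.
Within [71 kHz, 131.5 kHz]: 73 kHz, 98 kHz, 130 kHz.

73 kHz, 98 kHz, 130 kHz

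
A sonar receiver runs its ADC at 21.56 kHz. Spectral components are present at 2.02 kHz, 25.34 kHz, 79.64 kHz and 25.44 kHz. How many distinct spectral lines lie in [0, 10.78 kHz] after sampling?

4

fs/2 = 10.78 kHz.
2.02 kHz ≤ fs/2 = 10.78 kHz, passes unchanged.
25.34 kHz mod fs = 3.78 kHz.
3.78 kHz ≤ fs/2 = 10.78 kHz, appears at 3.78 kHz.
79.64 kHz mod fs = 14.96 kHz.
14.96 kHz > fs/2 = 10.78 kHz, folds to fs − 14.96 kHz = 6.6 kHz.
25.44 kHz mod fs = 3.88 kHz.
3.88 kHz ≤ fs/2 = 10.78 kHz, appears at 3.88 kHz.
Distinct values: {2.02 kHz, 3.78 kHz, 3.88 kHz, 6.6 kHz} → 4.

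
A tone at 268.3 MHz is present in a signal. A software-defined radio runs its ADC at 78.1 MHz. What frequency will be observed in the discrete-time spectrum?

34 MHz

268.3 MHz mod fs = 34 MHz.
34 MHz ≤ fs/2 = 39.05 MHz, appears at 34 MHz.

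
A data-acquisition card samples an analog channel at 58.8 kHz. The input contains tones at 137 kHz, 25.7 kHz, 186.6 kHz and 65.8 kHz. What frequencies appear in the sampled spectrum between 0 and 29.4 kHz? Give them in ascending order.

fs/2 = 29.4 kHz.
137 kHz mod fs = 19.4 kHz.
19.4 kHz ≤ fs/2 = 29.4 kHz, appears at 19.4 kHz.
25.7 kHz ≤ fs/2 = 29.4 kHz, passes unchanged.
186.6 kHz mod fs = 10.2 kHz.
10.2 kHz ≤ fs/2 = 29.4 kHz, appears at 10.2 kHz.
65.8 kHz mod fs = 7 kHz.
7 kHz ≤ fs/2 = 29.4 kHz, appears at 7 kHz.
Distinct values: {7 kHz, 10.2 kHz, 19.4 kHz, 25.7 kHz}.

7 kHz, 10.2 kHz, 19.4 kHz, 25.7 kHz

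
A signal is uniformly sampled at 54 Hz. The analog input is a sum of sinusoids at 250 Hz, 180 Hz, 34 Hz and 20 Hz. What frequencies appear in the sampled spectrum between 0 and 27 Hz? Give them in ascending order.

18 Hz, 20 Hz

fs/2 = 27 Hz.
250 Hz mod fs = 34 Hz.
34 Hz > fs/2 = 27 Hz, folds to fs − 34 Hz = 20 Hz.
180 Hz mod fs = 18 Hz.
18 Hz ≤ fs/2 = 27 Hz, appears at 18 Hz.
34 Hz > fs/2 = 27 Hz, folds to fs − 34 Hz = 20 Hz.
20 Hz ≤ fs/2 = 27 Hz, passes unchanged.
Distinct values: {18 Hz, 20 Hz}.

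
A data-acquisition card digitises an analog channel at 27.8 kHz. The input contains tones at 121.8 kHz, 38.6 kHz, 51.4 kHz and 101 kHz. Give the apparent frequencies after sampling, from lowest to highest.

4.2 kHz, 10.2 kHz, 10.6 kHz, 10.8 kHz

fs/2 = 13.9 kHz.
121.8 kHz mod fs = 10.6 kHz.
10.6 kHz ≤ fs/2 = 13.9 kHz, appears at 10.6 kHz.
38.6 kHz mod fs = 10.8 kHz.
10.8 kHz ≤ fs/2 = 13.9 kHz, appears at 10.8 kHz.
51.4 kHz mod fs = 23.6 kHz.
23.6 kHz > fs/2 = 13.9 kHz, folds to fs − 23.6 kHz = 4.2 kHz.
101 kHz mod fs = 17.6 kHz.
17.6 kHz > fs/2 = 13.9 kHz, folds to fs − 17.6 kHz = 10.2 kHz.
Distinct values: {4.2 kHz, 10.2 kHz, 10.6 kHz, 10.8 kHz}.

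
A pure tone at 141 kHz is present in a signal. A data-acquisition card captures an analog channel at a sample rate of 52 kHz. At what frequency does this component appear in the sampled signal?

15 kHz

141 kHz mod fs = 37 kHz.
37 kHz > fs/2 = 26 kHz, folds to fs − 37 kHz = 15 kHz.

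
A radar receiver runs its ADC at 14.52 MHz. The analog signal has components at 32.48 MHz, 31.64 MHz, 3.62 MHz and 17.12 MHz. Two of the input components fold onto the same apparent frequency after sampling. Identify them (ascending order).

fs/2 = 7.26 MHz.
32.48 MHz mod fs = 3.44 MHz.
3.44 MHz ≤ fs/2 = 7.26 MHz, appears at 3.44 MHz.
31.64 MHz mod fs = 2.6 MHz.
2.6 MHz ≤ fs/2 = 7.26 MHz, appears at 2.6 MHz.
3.62 MHz ≤ fs/2 = 7.26 MHz, passes unchanged.
17.12 MHz mod fs = 2.6 MHz.
2.6 MHz ≤ fs/2 = 7.26 MHz, appears at 2.6 MHz.
17.12 MHz and 31.64 MHz both map to 2.6 MHz.

17.12 MHz, 31.64 MHz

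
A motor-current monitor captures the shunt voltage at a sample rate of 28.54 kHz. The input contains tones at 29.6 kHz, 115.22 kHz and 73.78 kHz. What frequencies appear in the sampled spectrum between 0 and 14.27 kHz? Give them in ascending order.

1.06 kHz, 11.84 kHz

fs/2 = 14.27 kHz.
29.6 kHz mod fs = 1.06 kHz.
1.06 kHz ≤ fs/2 = 14.27 kHz, appears at 1.06 kHz.
115.22 kHz mod fs = 1.06 kHz.
1.06 kHz ≤ fs/2 = 14.27 kHz, appears at 1.06 kHz.
73.78 kHz mod fs = 16.7 kHz.
16.7 kHz > fs/2 = 14.27 kHz, folds to fs − 16.7 kHz = 11.84 kHz.
Distinct values: {1.06 kHz, 11.84 kHz}.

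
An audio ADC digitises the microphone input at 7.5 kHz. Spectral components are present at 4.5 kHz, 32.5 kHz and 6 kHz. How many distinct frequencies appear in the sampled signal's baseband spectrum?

3

fs/2 = 3.75 kHz.
4.5 kHz > fs/2 = 3.75 kHz, folds to fs − 4.5 kHz = 3 kHz.
32.5 kHz mod fs = 2.5 kHz.
2.5 kHz ≤ fs/2 = 3.75 kHz, appears at 2.5 kHz.
6 kHz > fs/2 = 3.75 kHz, folds to fs − 6 kHz = 1.5 kHz.
Distinct values: {1.5 kHz, 2.5 kHz, 3 kHz} → 3.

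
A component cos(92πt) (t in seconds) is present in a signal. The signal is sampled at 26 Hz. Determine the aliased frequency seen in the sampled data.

6 Hz

ω = 92π rad/s → f = ω/(2π) = 46 Hz.
46 Hz mod fs = 20 Hz.
20 Hz > fs/2 = 13 Hz, folds to fs − 20 Hz = 6 Hz.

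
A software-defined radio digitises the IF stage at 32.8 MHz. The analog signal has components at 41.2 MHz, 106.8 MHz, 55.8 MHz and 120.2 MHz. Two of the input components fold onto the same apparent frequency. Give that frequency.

fs/2 = 16.4 MHz.
41.2 MHz mod fs = 8.4 MHz.
8.4 MHz ≤ fs/2 = 16.4 MHz, appears at 8.4 MHz.
106.8 MHz mod fs = 8.4 MHz.
8.4 MHz ≤ fs/2 = 16.4 MHz, appears at 8.4 MHz.
55.8 MHz mod fs = 23 MHz.
23 MHz > fs/2 = 16.4 MHz, folds to fs − 23 MHz = 9.8 MHz.
120.2 MHz mod fs = 21.8 MHz.
21.8 MHz > fs/2 = 16.4 MHz, folds to fs − 21.8 MHz = 11 MHz.
41.2 MHz and 106.8 MHz both map to 8.4 MHz.

8.4 MHz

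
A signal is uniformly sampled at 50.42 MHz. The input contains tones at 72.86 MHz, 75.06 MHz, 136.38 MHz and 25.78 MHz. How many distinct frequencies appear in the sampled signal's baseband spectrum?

3

fs/2 = 25.21 MHz.
72.86 MHz mod fs = 22.44 MHz.
22.44 MHz ≤ fs/2 = 25.21 MHz, appears at 22.44 MHz.
75.06 MHz mod fs = 24.64 MHz.
24.64 MHz ≤ fs/2 = 25.21 MHz, appears at 24.64 MHz.
136.38 MHz mod fs = 35.54 MHz.
35.54 MHz > fs/2 = 25.21 MHz, folds to fs − 35.54 MHz = 14.88 MHz.
25.78 MHz > fs/2 = 25.21 MHz, folds to fs − 25.78 MHz = 24.64 MHz.
Distinct values: {14.88 MHz, 22.44 MHz, 24.64 MHz} → 3.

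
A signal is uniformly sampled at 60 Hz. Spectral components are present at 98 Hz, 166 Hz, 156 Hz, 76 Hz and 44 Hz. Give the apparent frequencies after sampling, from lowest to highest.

14 Hz, 16 Hz, 22 Hz, 24 Hz

fs/2 = 30 Hz.
98 Hz mod fs = 38 Hz.
38 Hz > fs/2 = 30 Hz, folds to fs − 38 Hz = 22 Hz.
166 Hz mod fs = 46 Hz.
46 Hz > fs/2 = 30 Hz, folds to fs − 46 Hz = 14 Hz.
156 Hz mod fs = 36 Hz.
36 Hz > fs/2 = 30 Hz, folds to fs − 36 Hz = 24 Hz.
76 Hz mod fs = 16 Hz.
16 Hz ≤ fs/2 = 30 Hz, appears at 16 Hz.
44 Hz > fs/2 = 30 Hz, folds to fs − 44 Hz = 16 Hz.
Distinct values: {14 Hz, 16 Hz, 22 Hz, 24 Hz}.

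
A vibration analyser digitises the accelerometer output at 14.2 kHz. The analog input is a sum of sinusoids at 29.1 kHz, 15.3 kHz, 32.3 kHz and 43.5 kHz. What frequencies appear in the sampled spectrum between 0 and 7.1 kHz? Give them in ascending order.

0.7 kHz, 0.9 kHz, 1.1 kHz, 3.9 kHz

fs/2 = 7.1 kHz.
29.1 kHz mod fs = 0.7 kHz.
0.7 kHz ≤ fs/2 = 7.1 kHz, appears at 0.7 kHz.
15.3 kHz mod fs = 1.1 kHz.
1.1 kHz ≤ fs/2 = 7.1 kHz, appears at 1.1 kHz.
32.3 kHz mod fs = 3.9 kHz.
3.9 kHz ≤ fs/2 = 7.1 kHz, appears at 3.9 kHz.
43.5 kHz mod fs = 0.9 kHz.
0.9 kHz ≤ fs/2 = 7.1 kHz, appears at 0.9 kHz.
Distinct values: {0.7 kHz, 0.9 kHz, 1.1 kHz, 3.9 kHz}.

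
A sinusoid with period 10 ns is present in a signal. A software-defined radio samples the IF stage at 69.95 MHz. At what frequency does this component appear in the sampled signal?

30.05 MHz

T = 10 ns → f = 1/T = 100 MHz.
100 MHz mod fs = 30.05 MHz.
30.05 MHz ≤ fs/2 = 34.975 MHz, appears at 30.05 MHz.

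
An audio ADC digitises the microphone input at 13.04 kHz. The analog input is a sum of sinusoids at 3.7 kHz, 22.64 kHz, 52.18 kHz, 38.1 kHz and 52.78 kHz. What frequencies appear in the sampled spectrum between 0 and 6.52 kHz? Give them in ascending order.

0.02 kHz, 0.62 kHz, 1.02 kHz, 3.44 kHz, 3.7 kHz

fs/2 = 6.52 kHz.
3.7 kHz ≤ fs/2 = 6.52 kHz, passes unchanged.
22.64 kHz mod fs = 9.6 kHz.
9.6 kHz > fs/2 = 6.52 kHz, folds to fs − 9.6 kHz = 3.44 kHz.
52.18 kHz mod fs = 0.02 kHz.
0.02 kHz ≤ fs/2 = 6.52 kHz, appears at 0.02 kHz.
38.1 kHz mod fs = 12.02 kHz.
12.02 kHz > fs/2 = 6.52 kHz, folds to fs − 12.02 kHz = 1.02 kHz.
52.78 kHz mod fs = 0.62 kHz.
0.62 kHz ≤ fs/2 = 6.52 kHz, appears at 0.62 kHz.
Distinct values: {0.02 kHz, 0.62 kHz, 1.02 kHz, 3.44 kHz, 3.7 kHz}.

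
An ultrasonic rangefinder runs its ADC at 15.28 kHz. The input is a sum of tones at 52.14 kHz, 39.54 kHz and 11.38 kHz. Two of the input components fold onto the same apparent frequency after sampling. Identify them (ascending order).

39.54 kHz, 52.14 kHz

fs/2 = 7.64 kHz.
52.14 kHz mod fs = 6.3 kHz.
6.3 kHz ≤ fs/2 = 7.64 kHz, appears at 6.3 kHz.
39.54 kHz mod fs = 8.98 kHz.
8.98 kHz > fs/2 = 7.64 kHz, folds to fs − 8.98 kHz = 6.3 kHz.
11.38 kHz > fs/2 = 7.64 kHz, folds to fs − 11.38 kHz = 3.9 kHz.
39.54 kHz and 52.14 kHz both map to 6.3 kHz.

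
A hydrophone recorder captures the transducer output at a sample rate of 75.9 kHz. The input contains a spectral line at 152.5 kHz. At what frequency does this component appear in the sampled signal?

0.7 kHz

152.5 kHz mod fs = 0.7 kHz.
0.7 kHz ≤ fs/2 = 37.95 kHz, appears at 0.7 kHz.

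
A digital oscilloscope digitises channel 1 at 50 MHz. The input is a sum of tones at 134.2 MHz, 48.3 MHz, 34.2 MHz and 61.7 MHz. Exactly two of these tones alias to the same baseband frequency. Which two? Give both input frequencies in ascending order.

34.2 MHz, 134.2 MHz

fs/2 = 25 MHz.
134.2 MHz mod fs = 34.2 MHz.
34.2 MHz > fs/2 = 25 MHz, folds to fs − 34.2 MHz = 15.8 MHz.
48.3 MHz > fs/2 = 25 MHz, folds to fs − 48.3 MHz = 1.7 MHz.
34.2 MHz > fs/2 = 25 MHz, folds to fs − 34.2 MHz = 15.8 MHz.
61.7 MHz mod fs = 11.7 MHz.
11.7 MHz ≤ fs/2 = 25 MHz, appears at 11.7 MHz.
34.2 MHz and 134.2 MHz both map to 15.8 MHz.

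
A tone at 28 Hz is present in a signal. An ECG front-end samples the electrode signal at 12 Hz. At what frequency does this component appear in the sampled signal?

28 Hz mod fs = 4 Hz.
4 Hz ≤ fs/2 = 6 Hz, appears at 4 Hz.

4 Hz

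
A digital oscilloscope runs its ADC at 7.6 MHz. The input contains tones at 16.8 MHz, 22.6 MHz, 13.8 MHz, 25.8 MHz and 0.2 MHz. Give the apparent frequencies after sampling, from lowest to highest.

fs/2 = 3.8 MHz.
16.8 MHz mod fs = 1.6 MHz.
1.6 MHz ≤ fs/2 = 3.8 MHz, appears at 1.6 MHz.
22.6 MHz mod fs = 7.4 MHz.
7.4 MHz > fs/2 = 3.8 MHz, folds to fs − 7.4 MHz = 0.2 MHz.
13.8 MHz mod fs = 6.2 MHz.
6.2 MHz > fs/2 = 3.8 MHz, folds to fs − 6.2 MHz = 1.4 MHz.
25.8 MHz mod fs = 3 MHz.
3 MHz ≤ fs/2 = 3.8 MHz, appears at 3 MHz.
0.2 MHz ≤ fs/2 = 3.8 MHz, passes unchanged.
Distinct values: {0.2 MHz, 1.4 MHz, 1.6 MHz, 3 MHz}.

0.2 MHz, 1.4 MHz, 1.6 MHz, 3 MHz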